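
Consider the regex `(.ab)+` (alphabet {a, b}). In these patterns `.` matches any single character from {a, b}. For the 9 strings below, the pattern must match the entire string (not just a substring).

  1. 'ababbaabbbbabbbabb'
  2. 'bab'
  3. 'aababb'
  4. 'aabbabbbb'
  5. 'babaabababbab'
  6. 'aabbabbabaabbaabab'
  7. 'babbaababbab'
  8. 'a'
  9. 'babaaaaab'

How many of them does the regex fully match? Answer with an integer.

1 → no match — must end with 'ab'
2. 'bab' → match
3. 'aababb' → no match — must end with 'ab'
4. 'aabbabbbb' → no match — must end with 'ab'
5 → no match
6 → no match
7. 'babbaababbab' → no match
8. 'a' → no match — must end with 'ab'
9. 'babaaaaab' → no match
Total matched: 1

1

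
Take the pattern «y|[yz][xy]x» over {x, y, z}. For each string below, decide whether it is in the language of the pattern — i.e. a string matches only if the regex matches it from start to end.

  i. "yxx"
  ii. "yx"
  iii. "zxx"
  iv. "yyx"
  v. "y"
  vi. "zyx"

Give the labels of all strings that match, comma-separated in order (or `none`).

i, iii, iv, v, vi

i → match
ii → no match
iii → match
iv → match
v → match
vi → match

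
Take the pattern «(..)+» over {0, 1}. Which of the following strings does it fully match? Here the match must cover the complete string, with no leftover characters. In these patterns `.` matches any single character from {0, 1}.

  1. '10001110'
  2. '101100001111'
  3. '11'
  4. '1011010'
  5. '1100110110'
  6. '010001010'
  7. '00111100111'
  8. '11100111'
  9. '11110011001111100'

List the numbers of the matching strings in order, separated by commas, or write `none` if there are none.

1, 2, 3, 5, 8

1 → match
2 → match
3 → match
4 → no match
5 → match
6 → no match
7 → no match
8 → match
9 → no match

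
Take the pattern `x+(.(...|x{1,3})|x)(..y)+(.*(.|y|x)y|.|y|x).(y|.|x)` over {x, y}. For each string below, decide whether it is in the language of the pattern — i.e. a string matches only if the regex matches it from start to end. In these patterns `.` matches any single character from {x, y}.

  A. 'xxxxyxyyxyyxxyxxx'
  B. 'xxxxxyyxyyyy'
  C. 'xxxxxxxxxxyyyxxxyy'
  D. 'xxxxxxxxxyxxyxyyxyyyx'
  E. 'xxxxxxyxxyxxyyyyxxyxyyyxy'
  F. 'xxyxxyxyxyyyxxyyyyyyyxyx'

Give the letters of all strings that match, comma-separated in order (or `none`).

A → match
B → match
C → no match
D → match
E → match
F → no match

A, B, D, E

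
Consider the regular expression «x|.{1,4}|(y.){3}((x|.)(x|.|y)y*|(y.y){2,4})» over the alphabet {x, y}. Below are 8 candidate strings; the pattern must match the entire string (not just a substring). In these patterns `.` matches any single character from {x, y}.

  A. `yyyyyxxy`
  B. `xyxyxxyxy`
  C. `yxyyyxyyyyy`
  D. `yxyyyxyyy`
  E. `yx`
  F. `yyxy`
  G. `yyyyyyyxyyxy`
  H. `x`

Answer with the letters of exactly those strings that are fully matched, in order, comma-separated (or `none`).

A, C, D, E, F, G, H

A → match
B → no match
C → match
D → match
E → match
F → match
G → match
H → match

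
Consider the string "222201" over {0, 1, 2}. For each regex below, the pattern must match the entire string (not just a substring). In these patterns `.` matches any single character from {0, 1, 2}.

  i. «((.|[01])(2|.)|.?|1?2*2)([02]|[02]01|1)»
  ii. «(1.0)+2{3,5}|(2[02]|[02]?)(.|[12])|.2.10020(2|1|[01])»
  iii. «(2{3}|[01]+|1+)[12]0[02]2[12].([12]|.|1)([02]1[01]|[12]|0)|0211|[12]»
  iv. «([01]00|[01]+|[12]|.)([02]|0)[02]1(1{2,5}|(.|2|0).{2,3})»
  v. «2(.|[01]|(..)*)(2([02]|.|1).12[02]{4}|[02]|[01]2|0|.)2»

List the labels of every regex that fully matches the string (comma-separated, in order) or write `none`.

i

i → match
ii → no match
iii → no match
iv → no match
v → no match — must end with "2"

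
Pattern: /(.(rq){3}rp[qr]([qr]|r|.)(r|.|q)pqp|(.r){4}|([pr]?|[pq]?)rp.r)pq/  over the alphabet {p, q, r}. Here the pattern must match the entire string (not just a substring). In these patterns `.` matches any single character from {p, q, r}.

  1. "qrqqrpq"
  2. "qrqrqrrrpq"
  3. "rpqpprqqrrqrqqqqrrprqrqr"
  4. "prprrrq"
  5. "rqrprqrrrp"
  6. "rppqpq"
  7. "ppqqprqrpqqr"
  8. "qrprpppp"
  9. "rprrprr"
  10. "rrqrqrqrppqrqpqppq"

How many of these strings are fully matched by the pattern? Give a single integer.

1 → no match
2 → match
3 → no match — must end with "pq"
4 → no match — must end with "pq"
5 → no match — must end with "pq"
6 → no match
7 → no match — must end with "pq"
8 → no match — must end with "pq"
9 → no match — must end with "pq"
10 → no match
Total matched: 1

1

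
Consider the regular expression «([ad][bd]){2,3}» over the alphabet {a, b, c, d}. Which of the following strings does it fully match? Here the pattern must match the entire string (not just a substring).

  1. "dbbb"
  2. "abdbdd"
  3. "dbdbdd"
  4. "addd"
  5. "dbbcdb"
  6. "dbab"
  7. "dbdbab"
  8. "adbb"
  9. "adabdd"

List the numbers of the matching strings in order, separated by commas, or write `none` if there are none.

1 → no match
2 → match
3 → match
4 → match
5 → no match
6 → match
7 → match
8 → no match
9 → match

2, 3, 4, 6, 7, 9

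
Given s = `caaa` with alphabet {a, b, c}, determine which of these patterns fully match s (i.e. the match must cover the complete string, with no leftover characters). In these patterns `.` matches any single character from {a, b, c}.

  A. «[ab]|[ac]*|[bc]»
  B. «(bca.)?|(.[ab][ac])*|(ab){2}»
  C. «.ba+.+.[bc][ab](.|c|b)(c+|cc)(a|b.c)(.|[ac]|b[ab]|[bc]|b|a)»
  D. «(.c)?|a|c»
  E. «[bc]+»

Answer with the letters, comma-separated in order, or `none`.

A

A → match
B → no match
C → no match
D → no match
E → no match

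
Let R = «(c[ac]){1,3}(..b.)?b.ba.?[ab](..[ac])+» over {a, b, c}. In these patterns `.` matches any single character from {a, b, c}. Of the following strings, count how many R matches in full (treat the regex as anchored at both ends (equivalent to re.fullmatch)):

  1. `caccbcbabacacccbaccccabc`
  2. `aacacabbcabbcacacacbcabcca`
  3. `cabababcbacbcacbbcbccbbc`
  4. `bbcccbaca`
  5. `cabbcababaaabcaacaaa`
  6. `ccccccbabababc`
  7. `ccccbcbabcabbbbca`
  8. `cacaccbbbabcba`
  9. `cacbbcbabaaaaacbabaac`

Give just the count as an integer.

1 → match
2 → no match — must start with `c`
3 → match
4 → no match — must start with `c`
5 → no match
6 → match
7 → no match
8 → match
9 → no match
Total matched: 4

4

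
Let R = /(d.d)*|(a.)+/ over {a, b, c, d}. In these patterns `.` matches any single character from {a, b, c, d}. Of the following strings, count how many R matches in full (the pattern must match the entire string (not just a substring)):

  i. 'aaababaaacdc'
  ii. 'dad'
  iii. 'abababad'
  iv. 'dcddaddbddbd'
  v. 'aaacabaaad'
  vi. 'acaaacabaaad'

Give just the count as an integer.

5

i → no match
ii → match
iii → match
iv → match
v → match
vi → match
Total matched: 5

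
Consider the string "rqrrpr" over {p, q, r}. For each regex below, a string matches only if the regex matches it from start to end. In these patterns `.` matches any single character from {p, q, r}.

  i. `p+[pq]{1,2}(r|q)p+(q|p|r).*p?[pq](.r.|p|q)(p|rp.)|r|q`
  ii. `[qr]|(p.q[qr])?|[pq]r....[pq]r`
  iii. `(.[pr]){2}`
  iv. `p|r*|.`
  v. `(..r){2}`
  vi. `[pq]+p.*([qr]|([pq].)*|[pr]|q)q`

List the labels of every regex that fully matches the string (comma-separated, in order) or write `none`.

v

i → no match
ii → no match
iii → no match
iv → no match
v → match
vi → no match — must end with "q"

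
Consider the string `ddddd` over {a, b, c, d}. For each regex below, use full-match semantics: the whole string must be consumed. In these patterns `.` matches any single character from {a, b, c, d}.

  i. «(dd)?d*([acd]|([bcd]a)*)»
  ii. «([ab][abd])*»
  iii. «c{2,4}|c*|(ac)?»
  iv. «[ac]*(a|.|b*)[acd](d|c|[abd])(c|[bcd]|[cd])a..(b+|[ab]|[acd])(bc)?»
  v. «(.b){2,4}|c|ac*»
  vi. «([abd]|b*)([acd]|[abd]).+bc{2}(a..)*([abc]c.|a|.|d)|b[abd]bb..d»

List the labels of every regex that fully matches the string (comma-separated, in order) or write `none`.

i → match
ii → no match
iii → no match
iv → no match
v → no match
vi → no match

i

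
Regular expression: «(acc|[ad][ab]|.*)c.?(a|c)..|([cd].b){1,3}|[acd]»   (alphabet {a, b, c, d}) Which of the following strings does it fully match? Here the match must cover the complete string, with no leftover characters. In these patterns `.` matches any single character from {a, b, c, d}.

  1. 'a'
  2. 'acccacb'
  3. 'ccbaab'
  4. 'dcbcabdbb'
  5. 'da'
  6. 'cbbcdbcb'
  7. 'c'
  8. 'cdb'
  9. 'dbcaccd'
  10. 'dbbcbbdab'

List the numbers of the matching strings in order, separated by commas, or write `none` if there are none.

1 → match
2 → match
3 → match
4 → match
5 → no match
6 → no match
7 → match
8 → match
9 → match
10 → match

1, 2, 3, 4, 7, 8, 9, 10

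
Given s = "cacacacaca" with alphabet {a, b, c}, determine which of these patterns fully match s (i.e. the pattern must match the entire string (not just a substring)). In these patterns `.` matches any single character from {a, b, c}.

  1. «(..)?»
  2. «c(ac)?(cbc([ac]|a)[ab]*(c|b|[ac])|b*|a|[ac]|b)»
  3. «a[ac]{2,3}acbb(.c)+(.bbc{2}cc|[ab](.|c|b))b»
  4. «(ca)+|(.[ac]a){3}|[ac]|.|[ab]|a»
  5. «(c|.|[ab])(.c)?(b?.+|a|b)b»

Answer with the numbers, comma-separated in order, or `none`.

4

1 → no match
2 → no match
3 → no match — must start with "a"
4 → match
5 → no match — must end with "b"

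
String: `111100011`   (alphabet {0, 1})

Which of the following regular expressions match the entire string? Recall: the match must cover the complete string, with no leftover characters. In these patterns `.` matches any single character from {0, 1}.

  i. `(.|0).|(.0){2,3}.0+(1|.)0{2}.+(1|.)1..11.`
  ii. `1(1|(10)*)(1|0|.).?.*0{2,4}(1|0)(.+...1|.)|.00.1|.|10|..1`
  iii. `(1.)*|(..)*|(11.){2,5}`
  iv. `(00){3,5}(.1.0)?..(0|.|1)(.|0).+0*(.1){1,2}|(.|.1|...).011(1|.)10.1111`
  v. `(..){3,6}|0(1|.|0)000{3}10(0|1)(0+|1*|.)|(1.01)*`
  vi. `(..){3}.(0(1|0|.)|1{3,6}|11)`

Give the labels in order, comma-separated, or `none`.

i → no match
ii → match
iii → no match
iv → no match
v → no match
vi → match

ii, vi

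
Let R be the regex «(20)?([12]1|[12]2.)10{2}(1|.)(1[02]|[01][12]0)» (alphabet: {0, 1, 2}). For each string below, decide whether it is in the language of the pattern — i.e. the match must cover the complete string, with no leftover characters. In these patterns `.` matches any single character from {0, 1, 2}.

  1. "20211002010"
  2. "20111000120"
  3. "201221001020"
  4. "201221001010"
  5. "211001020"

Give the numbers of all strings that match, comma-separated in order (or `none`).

1, 2, 3, 4, 5

1 → match
2 → match
3 → match
4 → match
5 → match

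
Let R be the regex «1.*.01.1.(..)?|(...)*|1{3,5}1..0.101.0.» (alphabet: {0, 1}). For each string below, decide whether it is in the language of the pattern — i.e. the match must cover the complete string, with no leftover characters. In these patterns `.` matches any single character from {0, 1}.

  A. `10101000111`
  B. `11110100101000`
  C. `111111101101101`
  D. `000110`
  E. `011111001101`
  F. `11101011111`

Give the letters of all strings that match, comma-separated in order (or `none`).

A → no match
B → match
C → match
D → match
E → match
F → no match

B, C, D, E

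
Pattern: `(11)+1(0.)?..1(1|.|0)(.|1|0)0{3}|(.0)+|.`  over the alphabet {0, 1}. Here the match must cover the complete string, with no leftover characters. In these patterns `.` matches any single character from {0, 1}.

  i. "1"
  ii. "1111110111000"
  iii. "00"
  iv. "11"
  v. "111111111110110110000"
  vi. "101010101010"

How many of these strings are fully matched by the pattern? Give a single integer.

5

i → match
ii → match
iii → match
iv → no match
v → match
vi → match
Total matched: 5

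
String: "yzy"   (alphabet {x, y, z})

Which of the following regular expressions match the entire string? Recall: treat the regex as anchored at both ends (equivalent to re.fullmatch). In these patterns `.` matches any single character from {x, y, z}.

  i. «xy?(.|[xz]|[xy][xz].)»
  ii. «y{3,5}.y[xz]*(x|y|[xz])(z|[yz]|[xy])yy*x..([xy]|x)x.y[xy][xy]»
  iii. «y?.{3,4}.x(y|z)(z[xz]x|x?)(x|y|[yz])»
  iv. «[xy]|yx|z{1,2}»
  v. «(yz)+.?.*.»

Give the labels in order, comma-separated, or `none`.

i → no match — must start with "x"
ii → no match
iii → no match
iv → no match
v → match

v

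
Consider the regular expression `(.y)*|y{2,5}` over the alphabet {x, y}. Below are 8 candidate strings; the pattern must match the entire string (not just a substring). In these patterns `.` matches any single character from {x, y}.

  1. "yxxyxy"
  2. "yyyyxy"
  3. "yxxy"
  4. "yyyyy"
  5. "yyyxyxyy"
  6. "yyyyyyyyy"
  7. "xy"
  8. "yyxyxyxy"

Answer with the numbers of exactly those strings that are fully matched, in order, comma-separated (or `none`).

1 → no match
2 → match
3 → no match
4 → match
5 → no match
6 → no match
7 → match
8 → match

2, 4, 7, 8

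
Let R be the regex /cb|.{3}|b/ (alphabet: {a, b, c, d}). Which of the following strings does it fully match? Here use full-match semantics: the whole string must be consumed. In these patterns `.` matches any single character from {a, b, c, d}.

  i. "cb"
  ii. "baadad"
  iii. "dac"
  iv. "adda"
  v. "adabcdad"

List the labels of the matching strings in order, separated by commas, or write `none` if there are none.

i. "cb" → match
ii. "baadad" → no match
iii. "dac" → match
iv. "adda" → no match
v. "adabcdad" → no match

i, iii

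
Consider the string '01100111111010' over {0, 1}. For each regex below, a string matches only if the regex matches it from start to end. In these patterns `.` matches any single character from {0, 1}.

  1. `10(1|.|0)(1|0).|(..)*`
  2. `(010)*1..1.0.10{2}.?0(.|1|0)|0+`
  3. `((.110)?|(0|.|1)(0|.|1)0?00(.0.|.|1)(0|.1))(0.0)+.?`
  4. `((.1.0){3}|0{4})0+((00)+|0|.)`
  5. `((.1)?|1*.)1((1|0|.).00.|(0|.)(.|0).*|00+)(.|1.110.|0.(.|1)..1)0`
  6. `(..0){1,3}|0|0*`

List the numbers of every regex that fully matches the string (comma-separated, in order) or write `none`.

1, 5

1 → match
2 → no match
3 → no match
4 → no match
5 → match
6 → no match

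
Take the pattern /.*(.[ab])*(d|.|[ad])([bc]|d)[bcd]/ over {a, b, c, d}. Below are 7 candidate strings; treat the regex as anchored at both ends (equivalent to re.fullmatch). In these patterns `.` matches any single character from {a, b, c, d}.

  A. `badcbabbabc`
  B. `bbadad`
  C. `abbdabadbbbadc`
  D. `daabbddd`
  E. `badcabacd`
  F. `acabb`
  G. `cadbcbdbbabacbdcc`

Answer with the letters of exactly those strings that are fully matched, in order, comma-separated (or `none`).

A → match
B → no match
C → match
D → match
E → match
F → match
G → match

A, C, D, E, F, G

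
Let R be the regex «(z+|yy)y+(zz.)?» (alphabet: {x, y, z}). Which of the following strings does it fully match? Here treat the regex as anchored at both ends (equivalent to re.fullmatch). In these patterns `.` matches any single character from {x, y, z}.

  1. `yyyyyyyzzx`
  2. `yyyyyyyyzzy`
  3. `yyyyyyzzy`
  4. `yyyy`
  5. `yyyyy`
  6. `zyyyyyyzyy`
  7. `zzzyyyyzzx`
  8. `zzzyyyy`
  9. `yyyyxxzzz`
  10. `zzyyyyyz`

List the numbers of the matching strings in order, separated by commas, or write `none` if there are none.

1 → match
2 → match
3 → match
4 → match
5 → match
6 → no match
7 → match
8 → match
9 → no match
10 → no match

1, 2, 3, 4, 5, 7, 8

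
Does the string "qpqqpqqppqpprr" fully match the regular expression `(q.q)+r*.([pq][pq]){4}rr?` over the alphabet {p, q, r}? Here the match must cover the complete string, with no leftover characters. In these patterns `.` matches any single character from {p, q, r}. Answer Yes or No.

Yes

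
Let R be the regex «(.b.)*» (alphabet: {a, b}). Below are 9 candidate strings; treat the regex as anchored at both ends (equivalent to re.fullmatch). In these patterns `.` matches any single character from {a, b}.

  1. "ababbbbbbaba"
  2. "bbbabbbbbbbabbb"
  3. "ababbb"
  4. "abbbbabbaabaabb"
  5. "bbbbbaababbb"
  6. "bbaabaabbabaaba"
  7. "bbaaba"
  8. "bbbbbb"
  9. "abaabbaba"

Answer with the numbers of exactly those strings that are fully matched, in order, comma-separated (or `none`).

1, 2, 3, 4, 5, 6, 7, 8, 9

1 → match
2 → match
3 → match
4 → match
5 → match
6 → match
7 → match
8 → match
9 → match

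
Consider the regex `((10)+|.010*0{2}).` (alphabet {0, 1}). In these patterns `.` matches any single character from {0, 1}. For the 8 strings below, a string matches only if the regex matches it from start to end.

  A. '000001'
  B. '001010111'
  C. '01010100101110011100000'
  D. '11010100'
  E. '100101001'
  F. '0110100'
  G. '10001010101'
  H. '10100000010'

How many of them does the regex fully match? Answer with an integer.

0

A → no match
B → no match
C → no match
D → no match
E → no match
F → no match
G → no match
H → no match
Total matched: 0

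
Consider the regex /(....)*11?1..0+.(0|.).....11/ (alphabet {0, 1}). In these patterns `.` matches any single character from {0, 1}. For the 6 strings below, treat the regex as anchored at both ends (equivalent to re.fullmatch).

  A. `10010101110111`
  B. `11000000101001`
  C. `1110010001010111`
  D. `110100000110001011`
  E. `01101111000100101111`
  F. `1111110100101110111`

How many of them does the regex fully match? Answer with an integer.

A → no match
B → no match — must end with `11`
C → no match
D → match
E → match
F → match
Total matched: 3

3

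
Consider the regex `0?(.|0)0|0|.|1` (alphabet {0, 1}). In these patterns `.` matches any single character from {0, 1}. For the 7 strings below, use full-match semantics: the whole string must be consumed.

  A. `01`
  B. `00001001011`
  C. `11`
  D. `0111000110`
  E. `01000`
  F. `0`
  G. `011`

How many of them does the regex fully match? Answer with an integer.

1

A → no match
B → no match
C → no match
D → no match
E → no match
F → match
G → no match
Total matched: 1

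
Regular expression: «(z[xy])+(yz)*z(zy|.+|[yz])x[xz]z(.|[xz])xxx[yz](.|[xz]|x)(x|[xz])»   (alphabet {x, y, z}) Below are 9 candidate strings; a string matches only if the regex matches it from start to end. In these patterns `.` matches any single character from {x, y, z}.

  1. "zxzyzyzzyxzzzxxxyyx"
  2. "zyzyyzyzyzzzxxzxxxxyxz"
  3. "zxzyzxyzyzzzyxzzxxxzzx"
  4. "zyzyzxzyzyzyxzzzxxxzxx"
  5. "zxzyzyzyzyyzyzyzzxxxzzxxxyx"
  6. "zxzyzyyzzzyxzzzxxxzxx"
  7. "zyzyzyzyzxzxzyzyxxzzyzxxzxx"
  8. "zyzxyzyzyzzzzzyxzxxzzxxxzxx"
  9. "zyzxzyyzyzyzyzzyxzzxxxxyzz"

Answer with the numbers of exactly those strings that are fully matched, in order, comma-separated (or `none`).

1, 2, 4, 6, 8, 9

1 → match
2 → match
3 → no match
4 → match
5 → no match
6 → match
7 → no match
8 → match
9 → match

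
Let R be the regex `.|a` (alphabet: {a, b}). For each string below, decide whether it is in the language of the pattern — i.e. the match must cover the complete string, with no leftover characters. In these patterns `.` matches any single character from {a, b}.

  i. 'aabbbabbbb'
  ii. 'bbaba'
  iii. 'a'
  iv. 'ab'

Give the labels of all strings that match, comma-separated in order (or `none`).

iii

i → no match
ii → no match
iii → match
iv → no match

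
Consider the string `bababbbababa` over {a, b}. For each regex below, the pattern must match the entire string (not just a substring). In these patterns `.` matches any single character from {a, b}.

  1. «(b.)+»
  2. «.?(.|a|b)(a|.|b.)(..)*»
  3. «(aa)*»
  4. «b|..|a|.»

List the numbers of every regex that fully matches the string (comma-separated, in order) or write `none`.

1, 2

1 → match
2 → match
3 → no match
4 → no match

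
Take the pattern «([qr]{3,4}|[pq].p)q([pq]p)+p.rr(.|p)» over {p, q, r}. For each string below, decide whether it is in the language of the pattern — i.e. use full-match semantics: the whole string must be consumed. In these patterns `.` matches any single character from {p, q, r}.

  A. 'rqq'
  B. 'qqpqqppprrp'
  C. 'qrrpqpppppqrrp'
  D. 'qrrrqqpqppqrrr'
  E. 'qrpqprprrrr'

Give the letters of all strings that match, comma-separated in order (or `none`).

B, D

A. 'rqq' → no match
B. 'qqpqqppprrp' → match
C → no match
D → match
E. 'qrpqprprrrr' → no match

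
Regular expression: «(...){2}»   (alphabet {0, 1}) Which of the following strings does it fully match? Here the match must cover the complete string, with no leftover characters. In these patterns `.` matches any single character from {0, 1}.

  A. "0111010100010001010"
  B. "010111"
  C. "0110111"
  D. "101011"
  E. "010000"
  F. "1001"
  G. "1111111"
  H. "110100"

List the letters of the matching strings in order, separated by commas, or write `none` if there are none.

A → no match
B → match
C → no match
D → match
E → match
F → no match
G → no match
H → match

B, D, E, H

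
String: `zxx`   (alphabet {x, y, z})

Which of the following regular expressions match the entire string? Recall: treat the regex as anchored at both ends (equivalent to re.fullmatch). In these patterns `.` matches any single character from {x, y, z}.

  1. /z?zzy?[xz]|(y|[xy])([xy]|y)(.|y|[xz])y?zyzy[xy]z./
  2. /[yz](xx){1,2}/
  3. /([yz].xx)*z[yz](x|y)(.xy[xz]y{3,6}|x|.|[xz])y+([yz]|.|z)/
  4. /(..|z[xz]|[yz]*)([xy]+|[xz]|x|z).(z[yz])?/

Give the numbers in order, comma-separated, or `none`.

2, 4

1 → no match
2 → match
3 → no match
4 → match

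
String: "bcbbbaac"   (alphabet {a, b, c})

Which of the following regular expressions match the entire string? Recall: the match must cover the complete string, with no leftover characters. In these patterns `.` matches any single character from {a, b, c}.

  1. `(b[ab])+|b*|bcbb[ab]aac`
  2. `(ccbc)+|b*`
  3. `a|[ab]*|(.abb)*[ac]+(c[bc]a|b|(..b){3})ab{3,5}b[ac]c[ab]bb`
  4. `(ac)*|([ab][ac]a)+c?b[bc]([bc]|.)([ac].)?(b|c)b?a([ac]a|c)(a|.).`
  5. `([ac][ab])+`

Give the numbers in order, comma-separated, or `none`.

1 → match
2 → no match
3 → no match
4 → no match
5 → no match

1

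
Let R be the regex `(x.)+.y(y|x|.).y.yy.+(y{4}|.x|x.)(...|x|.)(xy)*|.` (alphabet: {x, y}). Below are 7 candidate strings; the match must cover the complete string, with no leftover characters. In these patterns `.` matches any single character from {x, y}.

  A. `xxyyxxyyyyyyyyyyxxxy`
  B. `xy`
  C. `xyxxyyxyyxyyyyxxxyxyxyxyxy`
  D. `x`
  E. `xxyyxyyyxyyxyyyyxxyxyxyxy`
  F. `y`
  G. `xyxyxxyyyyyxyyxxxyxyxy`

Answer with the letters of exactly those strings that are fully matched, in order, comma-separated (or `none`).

A → match
B → no match
C → match
D → match
E → no match
F → match
G → match

A, C, D, F, G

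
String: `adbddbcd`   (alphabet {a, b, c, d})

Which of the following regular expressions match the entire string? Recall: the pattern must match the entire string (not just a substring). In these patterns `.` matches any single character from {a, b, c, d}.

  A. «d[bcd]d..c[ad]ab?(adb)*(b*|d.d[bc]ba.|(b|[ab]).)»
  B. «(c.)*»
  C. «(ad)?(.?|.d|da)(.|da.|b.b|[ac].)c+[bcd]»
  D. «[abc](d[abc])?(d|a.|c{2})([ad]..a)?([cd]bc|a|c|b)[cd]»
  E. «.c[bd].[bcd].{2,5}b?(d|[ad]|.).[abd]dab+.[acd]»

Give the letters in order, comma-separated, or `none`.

A → no match — must start with `d`
B → no match
C → no match
D → match
E → no match

D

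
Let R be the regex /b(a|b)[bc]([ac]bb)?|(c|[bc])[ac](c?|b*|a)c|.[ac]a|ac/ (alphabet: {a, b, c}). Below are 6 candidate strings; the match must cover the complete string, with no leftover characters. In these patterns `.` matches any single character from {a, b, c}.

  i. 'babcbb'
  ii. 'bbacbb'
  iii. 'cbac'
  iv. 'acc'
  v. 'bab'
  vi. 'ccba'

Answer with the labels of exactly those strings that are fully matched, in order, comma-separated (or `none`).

i, v

i → match
ii → no match
iii → no match
iv → no match
v → match
vi → no match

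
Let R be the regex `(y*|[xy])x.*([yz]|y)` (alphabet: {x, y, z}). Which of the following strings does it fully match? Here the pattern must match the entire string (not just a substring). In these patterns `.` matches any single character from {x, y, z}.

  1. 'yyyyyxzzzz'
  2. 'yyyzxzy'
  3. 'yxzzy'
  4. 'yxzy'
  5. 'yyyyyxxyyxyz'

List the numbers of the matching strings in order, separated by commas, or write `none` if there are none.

1 → match
2 → no match
3 → match
4 → match
5 → match

1, 3, 4, 5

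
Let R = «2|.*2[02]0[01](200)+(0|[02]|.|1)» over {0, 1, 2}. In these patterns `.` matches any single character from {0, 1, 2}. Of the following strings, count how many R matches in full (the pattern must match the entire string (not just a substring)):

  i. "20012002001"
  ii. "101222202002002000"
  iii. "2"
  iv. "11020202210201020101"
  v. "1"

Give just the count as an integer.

2

i → match
ii → no match
iii → match
iv → no match
v → no match
Total matched: 2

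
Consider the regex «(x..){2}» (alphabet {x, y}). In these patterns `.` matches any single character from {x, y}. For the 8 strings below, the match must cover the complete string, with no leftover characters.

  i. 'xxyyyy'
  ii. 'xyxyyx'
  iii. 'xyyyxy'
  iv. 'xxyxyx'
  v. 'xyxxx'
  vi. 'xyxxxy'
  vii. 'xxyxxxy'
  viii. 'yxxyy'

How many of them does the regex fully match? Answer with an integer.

2

i → no match
ii → no match
iii → no match
iv → match
v → no match
vi → match
vii → no match
viii → no match — must start with 'x'
Total matched: 2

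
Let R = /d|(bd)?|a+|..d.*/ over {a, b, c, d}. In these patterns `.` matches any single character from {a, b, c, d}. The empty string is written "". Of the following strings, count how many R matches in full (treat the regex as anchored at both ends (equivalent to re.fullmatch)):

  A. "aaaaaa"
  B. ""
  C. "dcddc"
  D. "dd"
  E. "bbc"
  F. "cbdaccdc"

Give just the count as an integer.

A → match
B → match
C → match
D → no match
E → no match
F → match
Total matched: 4

4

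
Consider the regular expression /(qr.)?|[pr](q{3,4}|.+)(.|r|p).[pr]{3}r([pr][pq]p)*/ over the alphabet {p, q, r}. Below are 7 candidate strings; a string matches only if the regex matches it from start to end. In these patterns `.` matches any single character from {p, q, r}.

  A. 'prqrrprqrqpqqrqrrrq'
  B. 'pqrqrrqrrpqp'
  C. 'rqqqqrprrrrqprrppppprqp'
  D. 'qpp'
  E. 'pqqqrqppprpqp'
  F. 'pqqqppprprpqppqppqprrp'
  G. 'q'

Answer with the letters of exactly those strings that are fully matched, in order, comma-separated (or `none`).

E

A → no match
B. 'pqrqrrqrrpqp' → no match
C → no match
D. 'qpp' → no match
E → match
F → no match
G. 'q' → no match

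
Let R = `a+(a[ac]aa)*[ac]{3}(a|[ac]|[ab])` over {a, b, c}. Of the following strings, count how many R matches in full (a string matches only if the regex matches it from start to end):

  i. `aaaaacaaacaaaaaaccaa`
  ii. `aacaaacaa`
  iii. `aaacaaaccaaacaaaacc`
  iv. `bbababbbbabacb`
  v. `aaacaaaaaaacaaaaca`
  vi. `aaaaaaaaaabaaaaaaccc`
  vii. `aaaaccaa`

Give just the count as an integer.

i → match
ii → match
iii → no match
iv → no match — must start with `a`
v → match
vi → no match
vii → match
Total matched: 4

4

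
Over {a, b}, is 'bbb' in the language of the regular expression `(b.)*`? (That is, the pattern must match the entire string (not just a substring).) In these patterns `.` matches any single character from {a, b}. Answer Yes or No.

No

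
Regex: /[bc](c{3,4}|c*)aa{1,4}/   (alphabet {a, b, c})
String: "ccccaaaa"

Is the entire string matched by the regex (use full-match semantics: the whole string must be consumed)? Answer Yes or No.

Yes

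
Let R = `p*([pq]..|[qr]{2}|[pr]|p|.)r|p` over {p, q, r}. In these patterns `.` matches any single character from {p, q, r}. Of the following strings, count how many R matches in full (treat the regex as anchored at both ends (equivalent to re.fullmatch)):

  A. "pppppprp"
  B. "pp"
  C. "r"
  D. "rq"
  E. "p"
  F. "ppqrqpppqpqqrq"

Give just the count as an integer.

1

A → no match
B → no match
C → no match
D → no match
E → match
F → no match
Total matched: 1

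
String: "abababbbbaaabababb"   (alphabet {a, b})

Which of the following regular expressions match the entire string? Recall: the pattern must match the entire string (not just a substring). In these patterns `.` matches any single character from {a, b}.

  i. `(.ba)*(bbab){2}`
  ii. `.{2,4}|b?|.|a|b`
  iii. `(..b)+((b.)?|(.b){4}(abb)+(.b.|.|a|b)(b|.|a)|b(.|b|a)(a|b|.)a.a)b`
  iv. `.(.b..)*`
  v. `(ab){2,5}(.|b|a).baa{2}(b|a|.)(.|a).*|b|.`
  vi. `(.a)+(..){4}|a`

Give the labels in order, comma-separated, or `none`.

v

i → no match — must end with "bbab"
ii → no match
iii → no match
iv → no match
v → match
vi → no match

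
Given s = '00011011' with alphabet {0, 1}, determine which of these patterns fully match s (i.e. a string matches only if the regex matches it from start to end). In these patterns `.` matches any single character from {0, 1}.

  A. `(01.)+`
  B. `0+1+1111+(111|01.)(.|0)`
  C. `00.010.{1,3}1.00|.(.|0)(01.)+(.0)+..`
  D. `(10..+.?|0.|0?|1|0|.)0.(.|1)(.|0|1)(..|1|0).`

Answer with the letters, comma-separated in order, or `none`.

A → no match — must start with '01'
B → no match
C → no match
D → match

D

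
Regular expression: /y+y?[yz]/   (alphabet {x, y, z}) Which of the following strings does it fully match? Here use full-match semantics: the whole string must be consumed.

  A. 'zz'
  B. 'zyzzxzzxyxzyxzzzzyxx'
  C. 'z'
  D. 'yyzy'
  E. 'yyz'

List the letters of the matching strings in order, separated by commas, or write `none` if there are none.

E

A → no match — must start with 'y'
B → no match — must start with 'y'
C → no match — must start with 'y'
D → no match
E → match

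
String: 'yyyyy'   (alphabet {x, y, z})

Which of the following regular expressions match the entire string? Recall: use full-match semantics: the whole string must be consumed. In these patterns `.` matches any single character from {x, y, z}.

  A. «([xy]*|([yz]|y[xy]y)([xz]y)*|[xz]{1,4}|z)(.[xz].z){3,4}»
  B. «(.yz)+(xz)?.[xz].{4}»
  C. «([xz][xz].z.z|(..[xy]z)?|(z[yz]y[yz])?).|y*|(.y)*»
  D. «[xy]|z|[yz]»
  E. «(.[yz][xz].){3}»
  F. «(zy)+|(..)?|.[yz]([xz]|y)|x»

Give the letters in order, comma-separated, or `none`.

A → no match — must end with 'z'
B → no match
C → match
D → no match
E → no match
F → no match

C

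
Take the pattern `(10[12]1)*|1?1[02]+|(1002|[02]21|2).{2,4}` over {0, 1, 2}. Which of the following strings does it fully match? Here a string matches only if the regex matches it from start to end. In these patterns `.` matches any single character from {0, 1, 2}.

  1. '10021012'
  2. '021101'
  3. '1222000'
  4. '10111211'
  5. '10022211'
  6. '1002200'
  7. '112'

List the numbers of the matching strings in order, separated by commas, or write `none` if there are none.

1 → match
2 → match
3 → match
4 → no match
5 → match
6 → match
7 → match

1, 2, 3, 5, 6, 7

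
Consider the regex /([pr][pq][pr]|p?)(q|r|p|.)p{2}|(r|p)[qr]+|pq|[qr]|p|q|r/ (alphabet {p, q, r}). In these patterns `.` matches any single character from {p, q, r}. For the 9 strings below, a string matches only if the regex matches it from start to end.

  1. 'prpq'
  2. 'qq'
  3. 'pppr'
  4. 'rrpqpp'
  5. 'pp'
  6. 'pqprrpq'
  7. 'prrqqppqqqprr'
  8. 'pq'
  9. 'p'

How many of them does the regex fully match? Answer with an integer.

1 → no match
2 → no match
3 → no match
4 → no match
5 → no match
6 → no match
7 → no match
8 → match
9 → match
Total matched: 2

2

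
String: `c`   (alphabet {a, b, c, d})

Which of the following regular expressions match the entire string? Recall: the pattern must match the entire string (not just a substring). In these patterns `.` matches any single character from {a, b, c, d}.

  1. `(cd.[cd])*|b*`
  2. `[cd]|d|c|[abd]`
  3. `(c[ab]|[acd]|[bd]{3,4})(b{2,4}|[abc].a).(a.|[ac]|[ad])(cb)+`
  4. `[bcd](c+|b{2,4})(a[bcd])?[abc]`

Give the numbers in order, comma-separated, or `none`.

1 → no match
2 → match
3 → no match — must end with `cb`
4 → no match

2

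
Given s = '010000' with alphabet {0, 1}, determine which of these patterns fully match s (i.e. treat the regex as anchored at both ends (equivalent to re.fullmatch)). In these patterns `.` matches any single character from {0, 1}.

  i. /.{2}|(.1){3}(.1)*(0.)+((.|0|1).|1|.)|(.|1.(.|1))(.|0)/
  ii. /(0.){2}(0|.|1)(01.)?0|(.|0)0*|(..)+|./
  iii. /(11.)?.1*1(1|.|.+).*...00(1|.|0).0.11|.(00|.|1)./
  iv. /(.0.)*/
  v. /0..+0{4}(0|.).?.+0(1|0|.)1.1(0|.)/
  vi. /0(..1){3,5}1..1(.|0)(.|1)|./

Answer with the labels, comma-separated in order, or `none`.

ii

i → no match
ii → match
iii → no match
iv → no match
v → no match
vi → no match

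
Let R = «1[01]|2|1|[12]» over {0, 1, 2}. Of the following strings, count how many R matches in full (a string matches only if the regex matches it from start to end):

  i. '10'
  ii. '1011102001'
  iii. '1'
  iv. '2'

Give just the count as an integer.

3

i → match
ii → no match
iii → match
iv → match
Total matched: 3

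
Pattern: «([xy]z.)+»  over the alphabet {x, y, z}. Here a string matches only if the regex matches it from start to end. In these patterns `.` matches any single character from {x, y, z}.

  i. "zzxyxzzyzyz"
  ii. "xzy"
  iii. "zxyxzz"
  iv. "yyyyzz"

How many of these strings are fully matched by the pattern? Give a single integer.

1

i → no match
ii → match
iii → no match
iv → no match
Total matched: 1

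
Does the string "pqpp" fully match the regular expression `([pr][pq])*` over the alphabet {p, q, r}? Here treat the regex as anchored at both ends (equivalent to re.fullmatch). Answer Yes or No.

Yes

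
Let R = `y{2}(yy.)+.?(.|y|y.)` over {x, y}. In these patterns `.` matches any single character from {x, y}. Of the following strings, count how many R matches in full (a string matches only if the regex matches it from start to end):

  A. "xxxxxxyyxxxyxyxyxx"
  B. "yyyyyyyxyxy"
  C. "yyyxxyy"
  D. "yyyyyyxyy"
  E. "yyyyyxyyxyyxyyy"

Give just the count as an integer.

A → no match — must start with "y"
B → no match
C → no match
D → no match
E → no match
Total matched: 0

0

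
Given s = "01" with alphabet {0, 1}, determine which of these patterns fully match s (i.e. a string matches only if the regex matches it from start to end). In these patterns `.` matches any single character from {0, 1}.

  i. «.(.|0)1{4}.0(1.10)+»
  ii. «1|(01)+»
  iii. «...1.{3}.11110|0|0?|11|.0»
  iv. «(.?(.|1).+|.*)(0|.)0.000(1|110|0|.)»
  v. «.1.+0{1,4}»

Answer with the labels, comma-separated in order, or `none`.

ii

i → no match — must end with "10"
ii → match
iii → no match
iv → no match
v → no match — must end with "0"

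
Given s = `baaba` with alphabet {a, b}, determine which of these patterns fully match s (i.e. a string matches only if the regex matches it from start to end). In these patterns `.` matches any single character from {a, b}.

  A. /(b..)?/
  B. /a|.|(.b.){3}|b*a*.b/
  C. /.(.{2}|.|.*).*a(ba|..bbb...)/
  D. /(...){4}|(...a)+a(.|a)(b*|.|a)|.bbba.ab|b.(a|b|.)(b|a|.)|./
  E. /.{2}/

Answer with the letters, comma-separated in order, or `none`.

C

A → no match
B → no match
C → match
D → no match
E → no match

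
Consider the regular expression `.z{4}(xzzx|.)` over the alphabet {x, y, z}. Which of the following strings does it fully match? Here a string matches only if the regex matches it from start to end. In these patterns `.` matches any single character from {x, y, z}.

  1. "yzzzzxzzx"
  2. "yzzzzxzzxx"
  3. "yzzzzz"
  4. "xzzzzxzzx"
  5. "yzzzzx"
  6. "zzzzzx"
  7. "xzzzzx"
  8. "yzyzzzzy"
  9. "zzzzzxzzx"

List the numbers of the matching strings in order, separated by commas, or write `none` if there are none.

1, 3, 4, 5, 6, 7, 9

1 → match
2 → no match
3 → match
4 → match
5 → match
6 → match
7 → match
8 → no match
9 → match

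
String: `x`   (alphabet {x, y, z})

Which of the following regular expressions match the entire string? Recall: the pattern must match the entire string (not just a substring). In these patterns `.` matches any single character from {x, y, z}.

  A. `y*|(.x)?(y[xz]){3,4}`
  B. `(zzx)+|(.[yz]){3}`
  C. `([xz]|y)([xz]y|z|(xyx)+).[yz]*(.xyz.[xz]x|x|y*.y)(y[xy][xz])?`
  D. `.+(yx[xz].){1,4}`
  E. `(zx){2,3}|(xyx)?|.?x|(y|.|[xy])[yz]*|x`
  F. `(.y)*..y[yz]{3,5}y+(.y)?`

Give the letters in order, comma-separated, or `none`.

A → no match
B → no match
C → no match
D → no match
E → match
F → no match

E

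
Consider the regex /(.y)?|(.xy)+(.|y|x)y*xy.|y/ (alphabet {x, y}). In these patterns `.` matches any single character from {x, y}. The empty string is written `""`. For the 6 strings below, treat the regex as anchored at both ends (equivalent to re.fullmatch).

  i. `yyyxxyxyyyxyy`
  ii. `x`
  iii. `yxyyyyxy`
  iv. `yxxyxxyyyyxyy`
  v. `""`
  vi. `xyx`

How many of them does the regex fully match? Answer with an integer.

1

i → no match
ii → no match
iii → no match
iv → no match
v → match
vi → no match
Total matched: 1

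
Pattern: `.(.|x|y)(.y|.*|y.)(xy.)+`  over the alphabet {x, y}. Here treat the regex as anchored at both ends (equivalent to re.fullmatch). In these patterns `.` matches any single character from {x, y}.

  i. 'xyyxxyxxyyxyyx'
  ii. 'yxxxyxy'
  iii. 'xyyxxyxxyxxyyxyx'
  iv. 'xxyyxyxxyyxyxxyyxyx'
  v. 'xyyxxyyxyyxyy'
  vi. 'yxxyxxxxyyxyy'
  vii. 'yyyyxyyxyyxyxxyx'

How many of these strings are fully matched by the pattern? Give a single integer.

i → no match
ii. 'yxxxyxy' → no match
iii → match
iv → match
v → match
vi → match
vii → match
Total matched: 5

5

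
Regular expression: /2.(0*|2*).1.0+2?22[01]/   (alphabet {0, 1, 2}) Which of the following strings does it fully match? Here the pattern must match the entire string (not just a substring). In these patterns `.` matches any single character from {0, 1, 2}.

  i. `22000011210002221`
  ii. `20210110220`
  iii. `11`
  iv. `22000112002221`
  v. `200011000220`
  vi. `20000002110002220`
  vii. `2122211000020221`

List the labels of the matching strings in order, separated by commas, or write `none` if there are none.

i → no match
ii. `20210110220` → no match
iii. `11` → no match — must start with `2`
iv → match
v. `200011000220` → match
vi → match
vii → no match

iv, v, vi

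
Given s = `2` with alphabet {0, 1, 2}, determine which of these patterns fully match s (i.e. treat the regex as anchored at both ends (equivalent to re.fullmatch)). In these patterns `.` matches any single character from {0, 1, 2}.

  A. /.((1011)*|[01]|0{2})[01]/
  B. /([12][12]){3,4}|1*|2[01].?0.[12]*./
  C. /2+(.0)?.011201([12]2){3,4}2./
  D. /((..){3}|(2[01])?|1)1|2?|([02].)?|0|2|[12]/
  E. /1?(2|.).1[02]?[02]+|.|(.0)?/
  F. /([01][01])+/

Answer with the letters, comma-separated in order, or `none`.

D, E

A → no match
B → no match
C → no match
D → match
E → match
F → no match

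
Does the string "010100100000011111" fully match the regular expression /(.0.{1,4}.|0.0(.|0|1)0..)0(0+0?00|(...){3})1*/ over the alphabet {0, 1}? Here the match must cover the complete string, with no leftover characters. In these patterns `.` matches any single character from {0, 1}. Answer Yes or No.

Yes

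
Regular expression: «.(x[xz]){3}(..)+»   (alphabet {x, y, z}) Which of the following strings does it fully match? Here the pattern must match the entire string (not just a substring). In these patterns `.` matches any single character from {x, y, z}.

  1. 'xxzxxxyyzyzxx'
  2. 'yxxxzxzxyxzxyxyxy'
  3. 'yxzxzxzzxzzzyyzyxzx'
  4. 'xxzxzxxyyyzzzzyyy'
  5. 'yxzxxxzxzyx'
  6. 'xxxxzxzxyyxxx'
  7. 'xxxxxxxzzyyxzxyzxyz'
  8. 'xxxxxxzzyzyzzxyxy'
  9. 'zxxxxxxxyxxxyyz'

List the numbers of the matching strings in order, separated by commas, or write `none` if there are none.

1 → no match
2 → match
3 → match
4 → match
5 → match
6 → match
7 → match
8 → match
9 → match

2, 3, 4, 5, 6, 7, 8, 9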